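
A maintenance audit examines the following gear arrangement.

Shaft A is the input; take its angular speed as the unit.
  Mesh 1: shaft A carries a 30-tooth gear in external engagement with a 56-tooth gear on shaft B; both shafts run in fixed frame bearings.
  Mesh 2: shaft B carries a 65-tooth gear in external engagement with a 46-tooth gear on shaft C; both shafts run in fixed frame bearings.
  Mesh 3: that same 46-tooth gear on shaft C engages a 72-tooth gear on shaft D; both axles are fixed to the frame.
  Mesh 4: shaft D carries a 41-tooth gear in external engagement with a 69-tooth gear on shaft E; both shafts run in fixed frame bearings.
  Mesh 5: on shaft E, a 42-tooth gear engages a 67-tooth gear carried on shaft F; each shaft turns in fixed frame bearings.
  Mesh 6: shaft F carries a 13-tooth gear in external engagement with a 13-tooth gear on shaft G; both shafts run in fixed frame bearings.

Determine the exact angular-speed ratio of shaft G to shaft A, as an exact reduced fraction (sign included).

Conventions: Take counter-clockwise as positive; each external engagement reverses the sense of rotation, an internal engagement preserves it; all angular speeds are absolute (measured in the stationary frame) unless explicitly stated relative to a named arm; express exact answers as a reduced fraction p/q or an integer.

13325/73968

class = fixed-axis compound train [6 meshes; 6 ratios multiply, 6 sense flips]
mesh 1 [30T→56T]: running ratio 15/28, sense −
mesh 2 [65T→46T]: running ratio 975/1288, sense +
mesh 3 [46T→72T]: running ratio 325/672, sense −
mesh 4 [41T→69T]: running ratio 13325/46368, sense +
mesh 5 [42T→67T]: running ratio 13325/73968, sense −
mesh 6 [13T→13T]: running ratio 13325/73968, sense +
ω_out/ω_in = 13325/73968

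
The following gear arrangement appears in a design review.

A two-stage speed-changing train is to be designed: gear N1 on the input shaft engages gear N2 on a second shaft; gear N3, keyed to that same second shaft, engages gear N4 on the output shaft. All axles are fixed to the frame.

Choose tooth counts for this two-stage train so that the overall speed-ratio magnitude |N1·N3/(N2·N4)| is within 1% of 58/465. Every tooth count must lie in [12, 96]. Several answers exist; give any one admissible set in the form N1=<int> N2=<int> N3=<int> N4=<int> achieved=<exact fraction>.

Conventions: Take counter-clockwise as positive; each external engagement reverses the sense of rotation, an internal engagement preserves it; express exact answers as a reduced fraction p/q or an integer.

2-stage fixed-axis compound train for ratio 58/465
target = 58/465 in lowest terms: an exact hit needs N1·N3 = k·58 and N2·N4 = k·465 for one integer k, every count in [12, 96]; additionally prefer no 1:1 stage (N1 ≠ N2, N3 ≠ N4)
k = 1…5: no 1:1-free in-range split of k·58 and k·465 into factor pairs; take k = 6
k = 6: N1·N3 = 348 = 12·29, N2·N4 = 2790 = 30·93
achieved = 12·29/(30·93) = 58/465; |achieved − target| = 0 ≤ 29/23250 ✓

N1=12 N2=30 N3=29 N4=93 achieved=58/465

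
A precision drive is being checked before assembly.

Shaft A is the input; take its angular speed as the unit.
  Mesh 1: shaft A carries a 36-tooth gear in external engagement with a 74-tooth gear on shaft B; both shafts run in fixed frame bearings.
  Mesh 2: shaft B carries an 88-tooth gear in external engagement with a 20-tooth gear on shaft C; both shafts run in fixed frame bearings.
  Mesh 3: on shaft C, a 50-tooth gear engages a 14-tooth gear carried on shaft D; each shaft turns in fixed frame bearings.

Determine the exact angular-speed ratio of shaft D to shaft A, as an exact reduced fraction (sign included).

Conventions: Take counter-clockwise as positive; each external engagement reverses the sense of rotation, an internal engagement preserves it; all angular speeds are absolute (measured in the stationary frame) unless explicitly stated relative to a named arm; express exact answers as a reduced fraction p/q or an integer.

class = fixed-axis compound train [3 meshes; 3 ratios multiply, 3 sense flips]
mesh 1 [36T→74T]: running ratio 18/37, sense −
mesh 2 [88T→20T]: running ratio 396/185, sense +
mesh 3 [50T→14T]: running ratio 1980/259, sense −
ω_out/ω_in = -1980/259

-1980/259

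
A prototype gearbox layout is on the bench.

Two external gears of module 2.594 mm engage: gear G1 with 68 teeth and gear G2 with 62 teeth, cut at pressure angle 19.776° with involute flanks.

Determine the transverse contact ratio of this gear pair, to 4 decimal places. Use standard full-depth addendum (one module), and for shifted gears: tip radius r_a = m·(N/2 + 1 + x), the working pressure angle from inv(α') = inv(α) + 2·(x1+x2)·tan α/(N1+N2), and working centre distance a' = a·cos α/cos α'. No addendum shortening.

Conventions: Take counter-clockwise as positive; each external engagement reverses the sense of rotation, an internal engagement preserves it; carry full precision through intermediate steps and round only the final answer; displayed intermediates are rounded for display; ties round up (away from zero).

topology: single-mesh involute geometry — m = 2.594, 68T/62T pair
base radii: r_b1 = 82.994427, r_b2 = 75.671389
tip radii: r_a1 = 90.790000, r_a2 = 83.008000
no profile shift: α' = α, a' = a
action lengths: √(r_a1²−r_b1²) = 36.806917, √(r_a2²−r_b2²) = 34.119919
base pitch p_b = π·m·cos α = 7.668667
CR = (36.806917 + 34.119919 − 168.610000·sin 19.77600°)/7.668667 = 1.809792
contact ratio ≈ 1.8098

1.8098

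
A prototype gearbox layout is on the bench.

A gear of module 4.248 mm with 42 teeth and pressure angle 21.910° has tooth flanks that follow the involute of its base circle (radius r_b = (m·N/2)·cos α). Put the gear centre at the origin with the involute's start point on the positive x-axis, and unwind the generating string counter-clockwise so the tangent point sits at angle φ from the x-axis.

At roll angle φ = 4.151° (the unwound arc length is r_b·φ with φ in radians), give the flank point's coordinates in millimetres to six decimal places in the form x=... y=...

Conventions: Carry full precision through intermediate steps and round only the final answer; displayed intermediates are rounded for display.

x=82.981531 y=0.010485

class = single-mesh tooth geometry [base-circle involute, m = 4.248, 42T]
pitch radius r_p = m·N/2 = 4.248·42/2 = 89.208000
base radius r_b = r_p·cos α = 89.208000·cos 21.910° = 82.764608
roll angle φ = 4.151° = 0.07244862 rad
x = r_b·(cos φ + φ·sin φ) = 82.981531
y = r_b·(sin φ − φ·cos φ) = 0.010485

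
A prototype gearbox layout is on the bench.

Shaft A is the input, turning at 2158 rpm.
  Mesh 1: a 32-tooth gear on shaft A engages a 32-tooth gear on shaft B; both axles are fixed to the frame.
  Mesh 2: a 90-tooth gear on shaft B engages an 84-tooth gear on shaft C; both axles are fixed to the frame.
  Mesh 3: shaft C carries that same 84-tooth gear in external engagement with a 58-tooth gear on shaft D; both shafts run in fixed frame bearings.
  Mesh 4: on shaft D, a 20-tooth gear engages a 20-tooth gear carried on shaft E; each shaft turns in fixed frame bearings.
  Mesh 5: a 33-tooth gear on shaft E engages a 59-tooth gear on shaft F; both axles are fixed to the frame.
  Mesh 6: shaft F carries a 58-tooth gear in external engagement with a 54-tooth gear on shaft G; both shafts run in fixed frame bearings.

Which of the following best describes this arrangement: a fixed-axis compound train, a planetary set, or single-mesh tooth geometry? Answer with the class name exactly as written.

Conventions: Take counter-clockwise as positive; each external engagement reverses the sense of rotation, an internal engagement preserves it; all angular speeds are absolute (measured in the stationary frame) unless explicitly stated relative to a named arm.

class = fixed-axis compound train [6 meshes; 6 ratios multiply, 6 sense flips]
classification: fixed-axis compound train

fixed-axis compound train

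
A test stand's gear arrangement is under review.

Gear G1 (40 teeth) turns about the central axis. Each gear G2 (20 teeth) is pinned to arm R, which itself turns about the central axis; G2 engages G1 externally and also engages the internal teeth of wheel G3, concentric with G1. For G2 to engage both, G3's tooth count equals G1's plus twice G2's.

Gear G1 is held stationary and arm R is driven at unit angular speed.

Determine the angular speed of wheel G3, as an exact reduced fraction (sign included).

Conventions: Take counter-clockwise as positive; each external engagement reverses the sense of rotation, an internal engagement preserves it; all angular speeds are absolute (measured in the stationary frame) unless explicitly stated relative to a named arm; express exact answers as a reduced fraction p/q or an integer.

3/2

planetary set (40T centre, 20T on arm, 80T internal) — Willis relation
ring teeth: 40 + 2·20 = 80
40(ω_sun−ω_arm) = −80(ω_ring−ω_arm),  ω_sun = 0, ω_arm = 1
ω_ring = 1 − (40/80)(0−1) = 3/2
exact speed ratio = 3/2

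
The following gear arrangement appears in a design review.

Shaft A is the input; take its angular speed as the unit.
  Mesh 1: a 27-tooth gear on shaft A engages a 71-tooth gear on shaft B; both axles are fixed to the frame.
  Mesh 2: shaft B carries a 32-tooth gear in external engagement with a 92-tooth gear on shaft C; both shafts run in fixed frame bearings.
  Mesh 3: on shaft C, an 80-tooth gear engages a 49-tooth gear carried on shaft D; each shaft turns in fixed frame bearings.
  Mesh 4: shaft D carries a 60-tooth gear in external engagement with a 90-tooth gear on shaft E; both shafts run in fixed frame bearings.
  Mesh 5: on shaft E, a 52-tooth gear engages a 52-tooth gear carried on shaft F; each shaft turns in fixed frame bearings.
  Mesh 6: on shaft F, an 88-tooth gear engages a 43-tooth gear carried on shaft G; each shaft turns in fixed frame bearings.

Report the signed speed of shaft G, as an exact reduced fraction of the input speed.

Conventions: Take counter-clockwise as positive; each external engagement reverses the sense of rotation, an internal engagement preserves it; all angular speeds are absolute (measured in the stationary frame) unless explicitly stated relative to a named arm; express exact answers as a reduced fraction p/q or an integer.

1013760/3440731

6-mesh fixed-axis compound train (all bearings frame-fixed)
mesh 1 [27T→71T]: |ω|/ω_in = 1×27/71 = 27/71, sense flips to −
mesh 2 [32T→92T]: |ω|/ω_in = (27/71)×32/92 = 216/1633, sense flips to +
mesh 3 [80T→49T]: |ω|/ω_in = (216/1633)×80/49 = 17280/80017, sense flips to −
mesh 4 [60T→90T]: |ω|/ω_in = (17280/80017)×60/90 = 11520/80017, sense flips to +
mesh 5 [52T→52T]: |ω|/ω_in = (11520/80017)×52/52 = 11520/80017, sense flips to −
mesh 6 [88T→43T]: |ω|/ω_in = (11520/80017)×88/43 = 1013760/3440731, sense flips to +
signed output speed (× input speed) = 1013760/3440731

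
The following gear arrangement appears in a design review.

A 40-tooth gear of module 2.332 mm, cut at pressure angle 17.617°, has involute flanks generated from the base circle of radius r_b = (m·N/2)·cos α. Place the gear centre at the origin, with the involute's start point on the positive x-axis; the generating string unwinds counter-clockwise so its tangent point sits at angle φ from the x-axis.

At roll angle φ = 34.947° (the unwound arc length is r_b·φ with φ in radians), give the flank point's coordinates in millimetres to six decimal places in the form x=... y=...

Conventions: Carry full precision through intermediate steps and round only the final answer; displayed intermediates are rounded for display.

x=51.968111 y=3.238875

single-mesh involute tooth geometry (40T wheel at module 2.332)
pitch radius r_p = m·N/2 = 2.332·40/2 = 46.640000
base radius r_b = r_p·cos α = 46.640000·cos 17.617° = 44.452626
roll angle φ = 34.947° = 0.60994021 rad
x = r_b·(cos φ + φ·sin φ) = 51.968111
y = r_b·(sin φ − φ·cos φ) = 3.238875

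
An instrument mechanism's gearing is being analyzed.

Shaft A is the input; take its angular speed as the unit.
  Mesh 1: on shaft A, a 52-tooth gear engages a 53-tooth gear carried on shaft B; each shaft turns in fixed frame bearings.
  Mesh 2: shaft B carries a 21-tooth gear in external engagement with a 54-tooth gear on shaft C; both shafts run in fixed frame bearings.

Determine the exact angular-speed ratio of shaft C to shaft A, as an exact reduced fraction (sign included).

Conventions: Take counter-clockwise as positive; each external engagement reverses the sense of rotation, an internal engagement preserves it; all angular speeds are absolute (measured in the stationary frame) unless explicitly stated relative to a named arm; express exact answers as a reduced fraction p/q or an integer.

class = fixed-axis compound train [2 meshes; 2 ratios multiply, 2 sense flips]
mesh 1 [52T→53T]: running ratio 52/53, sense −
mesh 2 [21T→54T]: running ratio 182/477, sense +
ω_out/ω_in = 182/477

182/477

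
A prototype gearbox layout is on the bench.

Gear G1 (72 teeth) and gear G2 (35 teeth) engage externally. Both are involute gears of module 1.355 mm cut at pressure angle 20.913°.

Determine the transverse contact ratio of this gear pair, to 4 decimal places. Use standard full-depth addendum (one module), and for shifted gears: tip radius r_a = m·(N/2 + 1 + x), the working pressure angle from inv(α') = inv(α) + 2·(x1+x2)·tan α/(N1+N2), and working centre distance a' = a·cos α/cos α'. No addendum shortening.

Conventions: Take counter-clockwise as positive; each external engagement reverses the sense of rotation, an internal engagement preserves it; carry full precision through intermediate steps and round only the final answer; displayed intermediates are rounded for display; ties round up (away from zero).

1.7024

single-mesh involute tooth geometry (72T engaging 35T at module 1.355)
base radii: r_b1 = 45.566545, r_b2 = 22.150404
tip radii: r_a1 = 50.135000, r_a2 = 25.067500
no profile shift: α' = α, a' = a
action lengths: √(r_a1²−r_b1²) = 20.909525, √(r_a2²−r_b2²) = 11.736233
base pitch p_b = π·m·cos α = 3.976431
CR = (20.909525 + 11.736233 − 72.492500·sin 20.91300°)/3.976431 = 1.702422
contact ratio ≈ 1.7024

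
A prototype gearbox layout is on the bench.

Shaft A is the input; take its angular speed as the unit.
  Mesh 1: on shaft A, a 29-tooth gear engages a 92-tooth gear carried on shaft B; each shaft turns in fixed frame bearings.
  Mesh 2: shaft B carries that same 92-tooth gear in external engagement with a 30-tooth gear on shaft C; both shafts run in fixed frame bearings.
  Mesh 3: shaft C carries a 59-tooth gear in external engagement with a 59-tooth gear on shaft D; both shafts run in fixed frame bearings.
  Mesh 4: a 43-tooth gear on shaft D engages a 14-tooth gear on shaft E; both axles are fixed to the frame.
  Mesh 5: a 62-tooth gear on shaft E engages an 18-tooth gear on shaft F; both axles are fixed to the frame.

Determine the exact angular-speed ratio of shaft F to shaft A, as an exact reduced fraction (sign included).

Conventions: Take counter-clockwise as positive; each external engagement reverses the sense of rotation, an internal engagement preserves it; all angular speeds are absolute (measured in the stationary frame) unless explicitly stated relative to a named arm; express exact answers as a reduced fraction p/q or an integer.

-38657/3780

class = fixed-axis compound train [5 meshes; 5 ratios multiply, 5 sense flips]
mesh 1 [29T→92T]: running ratio 29/92, sense −
mesh 2 [92T→30T]: running ratio 29/30, sense +
mesh 3 [59T→59T]: running ratio 29/30, sense −
mesh 4 [43T→14T]: running ratio 1247/420, sense +
mesh 5 [62T→18T]: running ratio 38657/3780, sense −
ω_out/ω_in = -38657/3780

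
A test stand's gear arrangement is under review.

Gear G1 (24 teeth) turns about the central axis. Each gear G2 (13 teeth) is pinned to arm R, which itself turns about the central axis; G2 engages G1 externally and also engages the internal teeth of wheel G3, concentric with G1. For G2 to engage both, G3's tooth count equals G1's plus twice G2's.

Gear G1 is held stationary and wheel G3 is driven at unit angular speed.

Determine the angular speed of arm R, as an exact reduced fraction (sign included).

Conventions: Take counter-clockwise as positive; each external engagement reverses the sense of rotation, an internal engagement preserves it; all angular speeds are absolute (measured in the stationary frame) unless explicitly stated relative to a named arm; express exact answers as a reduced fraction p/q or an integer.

topology: planetary set — G1 24T / G2 13T / G3 50T, arm = carrier (Willis)
ring teeth: 24 + 2·13 = 50
24(ω_sun−ω_arm) = −50(ω_ring−ω_arm),  ω_sun = 0, ω_ring = 1
24(0−ω_arm) = −50(1−ω_arm)  ⇒  74·ω_arm = 50  ⇒  ω_arm = 25/37
exact speed ratio = 25/37

25/37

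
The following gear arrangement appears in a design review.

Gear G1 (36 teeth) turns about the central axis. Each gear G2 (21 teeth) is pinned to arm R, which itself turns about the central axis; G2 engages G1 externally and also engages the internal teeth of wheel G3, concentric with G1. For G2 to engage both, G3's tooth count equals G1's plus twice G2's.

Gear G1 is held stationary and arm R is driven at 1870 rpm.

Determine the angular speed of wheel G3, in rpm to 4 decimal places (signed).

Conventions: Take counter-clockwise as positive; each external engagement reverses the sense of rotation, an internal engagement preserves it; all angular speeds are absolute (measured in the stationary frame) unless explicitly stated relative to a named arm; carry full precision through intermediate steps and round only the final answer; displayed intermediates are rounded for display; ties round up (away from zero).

topology: planetary set — G1 36T / G2 21T / G3 78T, arm = carrier (Willis)
normalise by the input: solve with ω_arm = 1, then scale by 1870 rpm
ring teeth: 36 + 2·21 = 78
36(ω_sun−ω_arm) = −78(ω_ring−ω_arm),  ω_sun = 0, ω_arm = 1
ω_ring = 1 − (36/78)(0−1) = 19/13
scale: ω_ring = 19/13 × 1870 rpm = +2733.0769 rpm

+2733.0769 rpm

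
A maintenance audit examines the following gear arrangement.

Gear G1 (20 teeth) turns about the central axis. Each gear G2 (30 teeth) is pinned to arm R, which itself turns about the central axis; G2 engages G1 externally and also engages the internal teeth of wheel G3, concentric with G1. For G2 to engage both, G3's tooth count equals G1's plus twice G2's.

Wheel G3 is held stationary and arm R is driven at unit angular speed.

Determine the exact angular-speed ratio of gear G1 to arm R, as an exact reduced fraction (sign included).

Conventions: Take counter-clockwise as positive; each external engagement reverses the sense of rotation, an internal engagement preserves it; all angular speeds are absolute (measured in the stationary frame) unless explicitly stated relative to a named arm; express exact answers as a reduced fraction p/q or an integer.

recognized (axles ride arm R): planetary set, 20/30/80 teeth
ring teeth: 20 + 2·30 = 80
20(ω_sun−ω_arm) = −80(ω_ring−ω_arm),  ω_ring = 0, ω_arm = 1
ω_sun = 1 − (80/20)(0−1) = 5
ω_out/ω_in = 5

5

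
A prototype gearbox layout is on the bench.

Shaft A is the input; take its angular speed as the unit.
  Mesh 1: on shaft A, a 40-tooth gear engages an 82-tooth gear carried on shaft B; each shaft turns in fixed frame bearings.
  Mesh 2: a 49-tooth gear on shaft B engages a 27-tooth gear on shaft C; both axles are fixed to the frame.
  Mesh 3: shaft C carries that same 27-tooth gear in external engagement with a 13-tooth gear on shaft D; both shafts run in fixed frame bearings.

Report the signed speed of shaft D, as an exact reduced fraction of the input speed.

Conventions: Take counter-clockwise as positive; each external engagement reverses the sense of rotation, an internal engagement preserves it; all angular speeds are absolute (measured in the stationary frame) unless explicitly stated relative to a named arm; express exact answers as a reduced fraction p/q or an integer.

3-mesh fixed-axis compound train (all bearings frame-fixed)
mesh 1 [40T→82T]: |ω|/ω_in = 1×40/82 = 20/41, sense flips to −
mesh 2 [49T→27T]: |ω|/ω_in = (20/41)×49/27 = 980/1107, sense flips to +
mesh 3 [27T→13T]: |ω|/ω_in = (980/1107)×27/13 = 980/533, sense flips to −
signed output speed (× input speed) = -980/533

-980/533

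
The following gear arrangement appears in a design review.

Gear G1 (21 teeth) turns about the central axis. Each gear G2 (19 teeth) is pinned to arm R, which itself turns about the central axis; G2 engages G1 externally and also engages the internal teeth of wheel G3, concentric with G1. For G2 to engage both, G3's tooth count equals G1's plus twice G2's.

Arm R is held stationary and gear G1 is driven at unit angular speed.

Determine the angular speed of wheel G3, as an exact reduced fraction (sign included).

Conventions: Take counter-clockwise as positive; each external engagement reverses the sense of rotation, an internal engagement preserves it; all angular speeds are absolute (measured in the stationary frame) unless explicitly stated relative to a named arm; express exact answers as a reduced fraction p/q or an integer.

-21/59

recognized (axles ride arm R): planetary set, 21/19/59 teeth
ring teeth: 21 + 2·19 = 59
21(ω_sun−ω_arm) = −59(ω_ring−ω_arm),  ω_arm = 0, ω_sun = 1
ω_ring = 0 − (21/59)(1−0) = -21/59
exact speed ratio = -21/59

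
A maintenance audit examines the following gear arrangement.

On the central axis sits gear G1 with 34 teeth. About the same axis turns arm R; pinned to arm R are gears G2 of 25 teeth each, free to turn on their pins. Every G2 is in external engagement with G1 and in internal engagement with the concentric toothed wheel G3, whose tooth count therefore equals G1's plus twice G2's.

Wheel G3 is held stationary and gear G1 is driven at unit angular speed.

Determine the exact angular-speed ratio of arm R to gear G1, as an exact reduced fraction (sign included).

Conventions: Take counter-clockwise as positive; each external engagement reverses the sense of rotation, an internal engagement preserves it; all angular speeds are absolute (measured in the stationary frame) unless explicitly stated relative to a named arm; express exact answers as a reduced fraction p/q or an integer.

17/59

topology: planetary set — G1 34T / G2 25T / G3 84T, arm = carrier (Willis)
ring teeth: 34 + 2·25 = 84
34(ω_sun−ω_arm) = −84(ω_ring−ω_arm),  ω_ring = 0, ω_sun = 1
34(1−ω_arm) = −84(0−ω_arm)  ⇒  118·ω_arm = 34  ⇒  ω_arm = 17/59
ω_out/ω_in = 17/59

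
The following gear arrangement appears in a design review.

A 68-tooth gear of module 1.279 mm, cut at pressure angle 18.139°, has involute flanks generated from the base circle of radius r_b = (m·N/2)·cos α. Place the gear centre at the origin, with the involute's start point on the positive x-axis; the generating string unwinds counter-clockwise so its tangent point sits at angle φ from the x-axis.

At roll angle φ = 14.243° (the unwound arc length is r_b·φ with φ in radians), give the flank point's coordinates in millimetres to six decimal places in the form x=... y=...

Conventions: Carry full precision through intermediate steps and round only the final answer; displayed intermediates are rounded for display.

topology: single-mesh involute geometry — m = 1.279, N = 68
pitch radius r_p = m·N/2 = 1.279·68/2 = 43.486000
base radius r_b = r_p·cos α = 43.486000·cos 18.139° = 41.324922
roll angle φ = 14.243° = 0.24858725 rad
x = r_b·(cos φ + φ·sin φ) = 42.582113
y = r_b·(sin φ − φ·cos φ) = 0.210301

x=42.582113 y=0.210301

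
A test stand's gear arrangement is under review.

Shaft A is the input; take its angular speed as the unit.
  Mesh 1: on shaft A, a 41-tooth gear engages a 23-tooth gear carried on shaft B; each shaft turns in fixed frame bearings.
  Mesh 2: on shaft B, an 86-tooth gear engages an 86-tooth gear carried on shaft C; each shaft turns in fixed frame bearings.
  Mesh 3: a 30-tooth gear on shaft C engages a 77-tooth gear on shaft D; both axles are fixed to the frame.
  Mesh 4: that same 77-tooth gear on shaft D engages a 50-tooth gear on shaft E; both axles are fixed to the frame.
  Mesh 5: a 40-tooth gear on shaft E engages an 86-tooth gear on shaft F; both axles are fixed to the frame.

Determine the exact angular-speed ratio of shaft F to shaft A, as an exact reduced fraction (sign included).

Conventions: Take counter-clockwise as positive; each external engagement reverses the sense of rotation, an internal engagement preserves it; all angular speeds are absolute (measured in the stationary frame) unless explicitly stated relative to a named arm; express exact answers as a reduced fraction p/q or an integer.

class = fixed-axis compound train [5 meshes; 5 ratios multiply, 5 sense flips]
mesh 1 [41T→23T]: running ratio 41/23, sense −
mesh 2 [86T→86T]: running ratio 41/23, sense +
mesh 3 [30T→77T]: running ratio 1230/1771, sense −
mesh 4 [77T→50T]: running ratio 123/115, sense +
mesh 5 [40T→86T]: running ratio 492/989, sense −
ω_out/ω_in = -492/989

-492/989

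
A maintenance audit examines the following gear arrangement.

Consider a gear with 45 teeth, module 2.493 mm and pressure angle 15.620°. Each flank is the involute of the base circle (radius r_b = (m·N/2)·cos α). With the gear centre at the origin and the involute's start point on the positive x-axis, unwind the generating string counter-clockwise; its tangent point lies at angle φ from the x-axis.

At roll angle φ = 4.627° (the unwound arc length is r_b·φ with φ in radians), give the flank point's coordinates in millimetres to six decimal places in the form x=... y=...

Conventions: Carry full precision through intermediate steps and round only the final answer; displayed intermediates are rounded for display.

x=54.196792 y=0.009477

single-mesh involute tooth geometry (45T wheel at module 2.493)
pitch radius r_p = m·N/2 = 2.493·45/2 = 56.092500
base radius r_b = r_p·cos α = 56.092500·cos 15.620° = 54.020928
roll angle φ = 4.627° = 0.08075638 rad
x = r_b·(cos φ + φ·sin φ) = 54.196792
y = r_b·(sin φ − φ·cos φ) = 0.009477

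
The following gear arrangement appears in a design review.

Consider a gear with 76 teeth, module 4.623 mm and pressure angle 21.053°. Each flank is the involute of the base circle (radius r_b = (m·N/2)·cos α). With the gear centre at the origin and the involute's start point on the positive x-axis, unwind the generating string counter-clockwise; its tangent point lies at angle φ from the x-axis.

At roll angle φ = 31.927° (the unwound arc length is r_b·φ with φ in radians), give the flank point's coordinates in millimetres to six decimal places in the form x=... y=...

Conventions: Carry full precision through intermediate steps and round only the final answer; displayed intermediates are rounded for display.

topology: single-mesh involute geometry — m = 4.623, N = 76
pitch radius r_p = m·N/2 = 4.623·76/2 = 175.674000
base radius r_b = r_p·cos α = 175.674000·cos 21.053° = 163.947502
roll angle φ = 31.927° = 0.55723127 rad
x = r_b·(cos φ + φ·sin φ) = 187.458858
y = r_b·(sin φ − φ·cos φ) = 9.165253

x=187.458858 y=9.165253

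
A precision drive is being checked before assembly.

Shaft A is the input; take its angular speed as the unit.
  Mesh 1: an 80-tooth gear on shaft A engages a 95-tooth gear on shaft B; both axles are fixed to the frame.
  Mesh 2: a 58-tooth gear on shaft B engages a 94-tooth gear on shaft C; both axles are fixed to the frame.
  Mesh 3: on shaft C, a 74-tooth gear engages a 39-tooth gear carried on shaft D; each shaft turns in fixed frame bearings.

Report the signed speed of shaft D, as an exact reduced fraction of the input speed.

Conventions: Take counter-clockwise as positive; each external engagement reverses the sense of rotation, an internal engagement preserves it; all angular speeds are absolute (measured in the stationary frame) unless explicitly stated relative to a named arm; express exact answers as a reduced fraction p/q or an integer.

3-mesh fixed-axis compound train (all bearings frame-fixed)
mesh 1 [80T→95T]: |ω|/ω_in = 1×80/95 = 16/19, sense flips to −
mesh 2 [58T→94T]: |ω|/ω_in = (16/19)×58/94 = 464/893, sense flips to +
mesh 3 [74T→39T]: |ω|/ω_in = (464/893)×74/39 = 34336/34827, sense flips to −
signed output speed (× input speed) = -34336/34827

-34336/34827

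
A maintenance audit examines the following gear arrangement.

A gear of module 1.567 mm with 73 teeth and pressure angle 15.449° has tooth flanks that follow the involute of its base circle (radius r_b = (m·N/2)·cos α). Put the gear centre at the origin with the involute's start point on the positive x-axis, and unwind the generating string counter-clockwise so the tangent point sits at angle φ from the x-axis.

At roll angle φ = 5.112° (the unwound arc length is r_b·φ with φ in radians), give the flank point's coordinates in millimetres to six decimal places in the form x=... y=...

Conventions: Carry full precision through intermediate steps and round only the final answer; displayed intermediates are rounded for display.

x=55.347897 y=0.013041

topology: single-mesh involute geometry — m = 1.567, N = 73
pitch radius r_p = m·N/2 = 1.567·73/2 = 57.195500
base radius r_b = r_p·cos α = 57.195500·cos 15.449° = 55.128909
roll angle φ = 5.112° = 0.08922123 rad
x = r_b·(cos φ + φ·sin φ) = 55.347897
y = r_b·(sin φ − φ·cos φ) = 0.013041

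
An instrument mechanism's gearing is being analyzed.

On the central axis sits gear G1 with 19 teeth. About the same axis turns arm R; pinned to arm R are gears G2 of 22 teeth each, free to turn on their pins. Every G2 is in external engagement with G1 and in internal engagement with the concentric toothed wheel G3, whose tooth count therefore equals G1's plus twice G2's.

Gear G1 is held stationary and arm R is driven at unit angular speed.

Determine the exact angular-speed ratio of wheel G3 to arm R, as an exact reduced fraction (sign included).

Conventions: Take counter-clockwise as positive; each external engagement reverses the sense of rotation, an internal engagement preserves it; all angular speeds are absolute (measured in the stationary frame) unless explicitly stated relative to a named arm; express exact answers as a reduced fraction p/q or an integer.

planetary set (19T centre, 22T on arm, 63T internal) — Willis relation
ring teeth: 19 + 2·22 = 63
19(ω_sun−ω_arm) = −63(ω_ring−ω_arm),  ω_sun = 0, ω_arm = 1
ω_ring = 1 − (19/63)(0−1) = 82/63
ω_out/ω_in = 82/63

82/63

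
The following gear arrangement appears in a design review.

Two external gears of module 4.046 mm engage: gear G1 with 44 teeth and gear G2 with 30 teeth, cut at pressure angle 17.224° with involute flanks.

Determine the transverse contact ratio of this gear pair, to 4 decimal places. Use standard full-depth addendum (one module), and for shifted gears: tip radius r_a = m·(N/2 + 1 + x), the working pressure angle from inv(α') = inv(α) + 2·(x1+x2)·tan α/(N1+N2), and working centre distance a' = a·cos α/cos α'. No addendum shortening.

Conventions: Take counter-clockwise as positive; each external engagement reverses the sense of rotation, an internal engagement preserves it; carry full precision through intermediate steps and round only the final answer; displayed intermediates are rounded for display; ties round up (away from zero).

recognized (one external pair, fixed centres): single-mesh tooth geometry, m = 4.046, N1 = 44, N2 = 30
base radii: r_b1 = 85.020205, r_b2 = 57.968321
tip radii: r_a1 = 93.058000, r_a2 = 64.736000
no profile shift: α' = α, a' = a
action lengths: √(r_a1²−r_b1²) = 37.833268, √(r_a2²−r_b2²) = 28.817068
base pitch p_b = π·m·cos α = 12.140857
CR = (37.833268 + 28.817068 − 149.702000·sin 17.22400°)/12.140857 = 1.838614
contact ratio ≈ 1.8386

1.8386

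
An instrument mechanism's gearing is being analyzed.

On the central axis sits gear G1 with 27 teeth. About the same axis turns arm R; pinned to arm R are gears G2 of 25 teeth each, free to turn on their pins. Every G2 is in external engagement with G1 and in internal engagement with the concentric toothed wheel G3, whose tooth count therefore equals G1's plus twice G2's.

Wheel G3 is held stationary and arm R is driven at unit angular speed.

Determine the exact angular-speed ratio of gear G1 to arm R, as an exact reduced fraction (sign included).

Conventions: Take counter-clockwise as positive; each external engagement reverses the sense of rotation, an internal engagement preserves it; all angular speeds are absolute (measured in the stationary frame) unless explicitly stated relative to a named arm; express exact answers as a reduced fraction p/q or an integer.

104/27

class = planetary set [G3 = 27+2·25 = 77; Willis about the carrier]
ring teeth: 27 + 2·25 = 77
27(ω_sun−ω_arm) = −77(ω_ring−ω_arm),  ω_ring = 0, ω_arm = 1
ω_sun = 1 − (77/27)(0−1) = 104/27
ω_out/ω_in = 104/27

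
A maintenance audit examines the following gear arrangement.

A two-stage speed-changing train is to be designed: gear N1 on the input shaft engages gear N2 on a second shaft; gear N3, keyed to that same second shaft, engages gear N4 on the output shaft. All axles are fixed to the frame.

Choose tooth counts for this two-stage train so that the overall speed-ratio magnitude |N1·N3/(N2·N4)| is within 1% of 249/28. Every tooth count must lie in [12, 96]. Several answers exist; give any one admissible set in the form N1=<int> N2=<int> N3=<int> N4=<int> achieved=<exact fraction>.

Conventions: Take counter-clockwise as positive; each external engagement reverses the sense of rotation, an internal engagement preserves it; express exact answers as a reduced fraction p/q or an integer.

2-stage fixed-axis compound train for ratio 249/28
target = 249/28 in lowest terms: an exact hit needs N1·N3 = k·249 and N2·N4 = k·28 for one integer k, every count in [12, 96]; additionally prefer no 1:1 stage (N1 ≠ N2, N3 ≠ N4)
k = 1…5: no 1:1-free in-range split of k·249 and k·28 into factor pairs; take k = 6
k = 6: N1·N3 = 1494 = 18·83, N2·N4 = 168 = 12·14
achieved = 18·83/(12·14) = 249/28; |achieved − target| = 0 ≤ 249/2800 ✓

N1=18 N2=12 N3=83 N4=14 achieved=249/28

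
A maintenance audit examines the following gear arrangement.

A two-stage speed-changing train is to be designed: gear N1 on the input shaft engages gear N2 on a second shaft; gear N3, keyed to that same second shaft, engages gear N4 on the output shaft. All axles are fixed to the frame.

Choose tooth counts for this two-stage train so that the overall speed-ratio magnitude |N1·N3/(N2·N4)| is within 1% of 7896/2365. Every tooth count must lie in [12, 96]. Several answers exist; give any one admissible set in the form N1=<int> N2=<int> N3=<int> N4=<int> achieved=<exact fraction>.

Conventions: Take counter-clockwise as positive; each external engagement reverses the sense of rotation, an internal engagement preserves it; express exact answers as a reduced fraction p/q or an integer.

N1=84 N2=43 N3=94 N4=55 achieved=7896/2365

topology: fixed-axis compound train — 2 stages, target 7896/2365
target = 7896/2365 in lowest terms: an exact hit needs N1·N3 = k·7896 and N2·N4 = k·2365 for one integer k, every count in [12, 96]; additionally prefer no 1:1 stage (N1 ≠ N2, N3 ≠ N4)
k = 1: N1·N3 = 7896 = 84·94, N2·N4 = 2365 = 43·55
achieved = 84·94/(43·55) = 7896/2365; |achieved − target| = 0 ≤ 1974/59125 ✓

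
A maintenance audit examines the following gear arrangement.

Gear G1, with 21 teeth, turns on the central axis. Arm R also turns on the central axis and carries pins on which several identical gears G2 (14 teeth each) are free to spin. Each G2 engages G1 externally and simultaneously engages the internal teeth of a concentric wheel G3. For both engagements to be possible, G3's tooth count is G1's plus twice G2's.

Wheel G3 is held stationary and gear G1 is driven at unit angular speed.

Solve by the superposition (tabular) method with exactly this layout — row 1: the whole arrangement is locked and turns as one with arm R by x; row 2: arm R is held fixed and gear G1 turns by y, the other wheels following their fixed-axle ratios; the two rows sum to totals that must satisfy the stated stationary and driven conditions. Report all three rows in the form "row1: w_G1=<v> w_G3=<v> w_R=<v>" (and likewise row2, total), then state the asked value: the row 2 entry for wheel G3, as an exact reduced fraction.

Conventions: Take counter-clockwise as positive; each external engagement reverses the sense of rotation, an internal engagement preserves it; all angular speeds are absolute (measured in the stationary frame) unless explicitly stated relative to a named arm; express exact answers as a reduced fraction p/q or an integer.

row1: w_G1=3/10 w_G3=3/10 w_R=3/10
row2: w_G1=7/10 w_G3=-3/10 w_R=0
total: w_G1=1 w_G3=0 w_R=3/10
asked value: -3/10

recognized (axles ride arm R): planetary set, 21/14/49 teeth
row 1: whole set turns with the arm by x
row 2: sun turns y, ring = −(21/49)·y, arm 0
boundary: total ω_ring = x − (21/49)·y = 0 and total ω_sun = x + y = 1  ⇒  y = 7/10, x = 3/10
row 2 ring = −(21/49)·7/10 = -3/10
totals (row 1 + row 2): sun 3/10 + 7/10 = 1, ring 3/10 + (-3/10) = 0, arm 3/10 + 0 = 3/10
asked cell (row2, ring) = -3/10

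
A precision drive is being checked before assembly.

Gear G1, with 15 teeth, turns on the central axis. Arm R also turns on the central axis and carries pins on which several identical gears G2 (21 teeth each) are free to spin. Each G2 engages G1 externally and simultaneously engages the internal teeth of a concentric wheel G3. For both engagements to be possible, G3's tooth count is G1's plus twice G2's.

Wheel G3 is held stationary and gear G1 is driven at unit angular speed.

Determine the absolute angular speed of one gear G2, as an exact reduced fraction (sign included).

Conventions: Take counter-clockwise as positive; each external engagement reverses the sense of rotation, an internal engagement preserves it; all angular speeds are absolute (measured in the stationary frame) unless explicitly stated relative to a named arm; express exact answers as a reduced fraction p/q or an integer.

recognized (axles ride arm R): planetary set, 15/21/57 teeth
ring teeth: 15 + 2·21 = 57
15(ω_sun−ω_arm) = −57(ω_ring−ω_arm),  ω_ring = 0, ω_sun = 1
15(1−ω_arm) = −57(0−ω_arm)  ⇒  72·ω_arm = 15  ⇒  ω_arm = 5/24
sun–planet mesh: 15·(1−5/24) = −21·(ω_p−ω_arm)  ⇒  ω_p−ω_arm = -95/168
ω_p = 5/24 − 95/168 = -5/14
exact speed ratio = -5/14

-5/14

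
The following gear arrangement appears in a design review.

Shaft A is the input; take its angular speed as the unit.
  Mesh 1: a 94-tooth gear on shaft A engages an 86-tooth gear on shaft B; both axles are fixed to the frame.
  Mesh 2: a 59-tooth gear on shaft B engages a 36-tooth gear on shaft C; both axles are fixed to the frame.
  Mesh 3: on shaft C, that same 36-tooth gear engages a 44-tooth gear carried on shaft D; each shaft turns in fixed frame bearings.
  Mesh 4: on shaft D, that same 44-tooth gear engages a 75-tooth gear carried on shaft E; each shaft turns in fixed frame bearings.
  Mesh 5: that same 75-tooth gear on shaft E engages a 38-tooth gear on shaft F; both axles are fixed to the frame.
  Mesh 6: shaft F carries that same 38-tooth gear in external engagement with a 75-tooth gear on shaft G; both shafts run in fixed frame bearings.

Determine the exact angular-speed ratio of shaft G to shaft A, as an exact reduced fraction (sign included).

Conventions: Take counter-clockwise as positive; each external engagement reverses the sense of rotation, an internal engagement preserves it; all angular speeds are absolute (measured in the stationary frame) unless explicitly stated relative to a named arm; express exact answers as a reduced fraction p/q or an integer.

2773/3225

class = fixed-axis compound train [6 meshes; 6 ratios multiply, 6 sense flips]
mesh 1 [94T→86T]: running ratio 47/43, sense −
mesh 2 [59T→36T]: running ratio 2773/1548, sense +
mesh 3 [36T→44T]: running ratio 2773/1892, sense −
mesh 4 [44T→75T]: running ratio 2773/3225, sense +
mesh 5 [75T→38T]: running ratio 2773/1634, sense −
mesh 6 [38T→75T]: running ratio 2773/3225, sense +
ω_out/ω_in = 2773/3225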